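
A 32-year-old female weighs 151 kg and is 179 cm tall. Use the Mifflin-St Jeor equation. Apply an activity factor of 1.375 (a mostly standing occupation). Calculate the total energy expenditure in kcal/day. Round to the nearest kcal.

3173 kcal/day

Mifflin-St Jeor (female): BMR = 10(151) + 6.25(179) − 5(32) − 161 = 1510 + 1118.75 − 160 − 161 = 2307.75 kcal/day.
TEE = BMR × activity factor = 2307.75 × 1.375 = 3173.1563 kcal/day.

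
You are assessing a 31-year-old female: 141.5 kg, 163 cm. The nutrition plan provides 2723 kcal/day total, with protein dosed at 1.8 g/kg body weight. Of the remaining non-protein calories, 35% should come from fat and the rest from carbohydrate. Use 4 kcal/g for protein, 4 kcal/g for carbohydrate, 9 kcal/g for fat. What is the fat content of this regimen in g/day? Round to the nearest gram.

Protein = 1.8 × 141.5 = 254.7 g → 254.7 × 4 = 1018.8 kcal.
Non-protein calories = 2723 − 1018.8 = 1704.2 kcal.
Fat: 35% × 1704.2 = 596.47 kcal; carbohydrate: 1107.73 kcal.
Fat: 596.47 kcal ÷ 9 kcal/g = 66.2744 g.

66 g/day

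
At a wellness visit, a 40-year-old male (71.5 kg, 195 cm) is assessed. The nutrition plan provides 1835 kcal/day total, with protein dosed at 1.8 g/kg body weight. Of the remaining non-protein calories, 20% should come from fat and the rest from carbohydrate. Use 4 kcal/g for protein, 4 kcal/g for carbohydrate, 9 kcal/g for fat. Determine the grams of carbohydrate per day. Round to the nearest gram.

Protein = 1.8 × 71.5 = 128.7 g → 128.7 × 4 = 514.8 kcal.
Non-protein calories = 1835 − 514.8 = 1320.2 kcal.
Fat: 20% × 1320.2 = 264.04 kcal; carbohydrate: 1056.16 kcal.
Carbohydrate: 1056.16 kcal ÷ 4 kcal/g = 264.04 g.

264 g/day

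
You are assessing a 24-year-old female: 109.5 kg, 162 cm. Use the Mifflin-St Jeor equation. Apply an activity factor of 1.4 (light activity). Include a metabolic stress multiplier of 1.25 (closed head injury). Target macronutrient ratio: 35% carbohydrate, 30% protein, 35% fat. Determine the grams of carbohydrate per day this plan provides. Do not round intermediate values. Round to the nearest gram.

280 g/day

Mifflin-St Jeor (female): BMR = 10(109.5) + 6.25(162) − 5(24) − 161 = 1095 + 1012.5 − 120 − 161 = 1826.5 kcal/day.
TEE = 1826.5 × 1.4 = 2557.1 kcal/day.
With stress factor 1.25: 2557.1 × 1.25 = 3196.375 kcal/day.
Carbohydrate energy = 35% × 3196.375 = 1118.7313 kcal.
Carbohydrate = 1118.7313 ÷ 4 kcal/g = 279.6828 g.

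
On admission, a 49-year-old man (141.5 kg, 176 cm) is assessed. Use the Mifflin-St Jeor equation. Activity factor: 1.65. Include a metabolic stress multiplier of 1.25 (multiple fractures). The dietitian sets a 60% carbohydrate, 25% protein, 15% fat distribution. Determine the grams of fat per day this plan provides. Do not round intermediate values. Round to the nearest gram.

78 g/day

Mifflin-St Jeor (male): BMR = 10(141.5) + 6.25(176) − 5(49) + 5 = 1415 + 1100 − 245 + 5 = 2275 kcal/day.
TEE = 2275 × 1.65 = 3753.75 kcal/day.
With stress factor 1.25: 3753.75 × 1.25 = 4692.1875 kcal/day.
Fat energy = 15% × 4692.1875 = 703.8281 kcal.
Fat = 703.8281 ÷ 9 kcal/g = 78.2031 g.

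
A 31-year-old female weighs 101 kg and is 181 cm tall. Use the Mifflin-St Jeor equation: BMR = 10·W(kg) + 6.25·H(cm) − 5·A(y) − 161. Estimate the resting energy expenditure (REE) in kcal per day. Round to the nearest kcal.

Mifflin-St Jeor (female): BMR = 10(101) + 6.25(181) − 5(31) − 161 = 1010 + 1131.25 − 155 − 161 = 1825.25 kcal/day.

1825 kcal per day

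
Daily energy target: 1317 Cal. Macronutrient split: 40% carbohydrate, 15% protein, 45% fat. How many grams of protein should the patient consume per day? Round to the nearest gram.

49 g/day

Protein energy = 15% × 1317 = 197.55 kcal.
At 4 kcal/g: 197.55 ÷ 4 = 49.3875 g.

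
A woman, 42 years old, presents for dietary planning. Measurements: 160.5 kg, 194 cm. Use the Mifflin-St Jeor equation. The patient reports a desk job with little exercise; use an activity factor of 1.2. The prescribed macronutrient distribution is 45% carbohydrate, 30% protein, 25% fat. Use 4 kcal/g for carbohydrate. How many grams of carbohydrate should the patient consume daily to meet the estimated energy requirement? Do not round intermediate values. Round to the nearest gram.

330 g/day

Mifflin-St Jeor (female): BMR = 10(160.5) + 6.25(194) − 5(42) − 161 = 1605 + 1212.5 − 210 − 161 = 2446.5 kcal/day.
TEE = 2446.5 × 1.2 = 2935.8 kcal/day.
Carbohydrate energy = 45% × 2935.8 = 1321.11 kcal.
Carbohydrate = 1321.11 ÷ 4 kcal/g = 330.2775 g.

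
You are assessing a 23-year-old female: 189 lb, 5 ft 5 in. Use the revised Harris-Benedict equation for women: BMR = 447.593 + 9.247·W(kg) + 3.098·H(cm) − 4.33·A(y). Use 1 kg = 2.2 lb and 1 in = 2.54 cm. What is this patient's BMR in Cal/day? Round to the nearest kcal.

Convert to metric: weight = 189 ÷ 2.2 = 85.9091 kg; height = (5×12 + 5) × 2.54 = 65 × 2.54 = 165.1 cm.
Harris-Benedict: BMR = 447.593 + 9.247(85.9091) + 3.098(165.1) − 4.33(23) = 1653.8842 kcal/day.

1654 Cal/day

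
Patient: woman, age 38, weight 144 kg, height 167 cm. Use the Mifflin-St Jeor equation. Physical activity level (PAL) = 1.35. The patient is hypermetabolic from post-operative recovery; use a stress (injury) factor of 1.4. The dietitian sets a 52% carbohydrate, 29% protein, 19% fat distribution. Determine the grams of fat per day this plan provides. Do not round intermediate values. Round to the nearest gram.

85 g/day

Mifflin-St Jeor (female): BMR = 10(144) + 6.25(167) − 5(38) − 161 = 1440 + 1043.75 − 190 − 161 = 2132.75 kcal/day.
TEE = 2132.75 × 1.35 = 2879.2125 kcal/day.
With stress factor 1.4: 2879.2125 × 1.4 = 4030.8975 kcal/day.
Fat energy = 19% × 4030.8975 = 765.8705 kcal.
Fat = 765.8705 ÷ 9 kcal/g = 85.0967 g.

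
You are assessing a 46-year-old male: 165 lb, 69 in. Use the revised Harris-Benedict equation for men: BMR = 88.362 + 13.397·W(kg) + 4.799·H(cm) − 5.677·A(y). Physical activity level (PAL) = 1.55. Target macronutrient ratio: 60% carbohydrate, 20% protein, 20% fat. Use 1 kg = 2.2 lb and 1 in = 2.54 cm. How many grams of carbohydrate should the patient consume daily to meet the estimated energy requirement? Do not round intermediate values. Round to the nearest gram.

389 g/day

Convert to metric: weight = 165 ÷ 2.2 = 75 kg; height = 69 × 2.54 = 175.26 cm.
Harris-Benedict: BMR = 88.362 + 13.397(75) + 4.799(175.26) − 5.677(46) = 1673.0677 kcal/day.
TEE = 1673.0677 × 1.55 = 2593.255 kcal/day.
Carbohydrate energy = 60% × 2593.255 = 1555.953 kcal.
Carbohydrate = 1555.953 ÷ 4 kcal/g = 388.9882 g.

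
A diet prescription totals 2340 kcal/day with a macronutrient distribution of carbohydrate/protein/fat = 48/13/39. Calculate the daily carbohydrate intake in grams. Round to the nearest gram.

Carbohydrate energy = 48% × 2340 = 1123.2 kcal.
At 4 kcal/g: 1123.2 ÷ 4 = 280.8 g.

281 g/day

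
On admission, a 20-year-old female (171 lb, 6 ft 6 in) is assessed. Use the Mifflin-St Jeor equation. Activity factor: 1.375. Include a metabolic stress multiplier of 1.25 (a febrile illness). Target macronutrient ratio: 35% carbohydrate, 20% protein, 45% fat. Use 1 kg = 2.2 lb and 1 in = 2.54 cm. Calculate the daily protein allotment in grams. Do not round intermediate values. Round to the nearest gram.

151 g/day

Convert to metric: weight = 171 ÷ 2.2 = 77.7273 kg; height = (6×12 + 6) × 2.54 = 78 × 2.54 = 198.12 cm.
Mifflin-St Jeor (female): BMR = 10(77.7273) + 6.25(198.12) − 5(20) − 161 = 777.2727 + 1238.25 − 100 − 161 = 1754.5227 kcal/day.
TEE = 1754.5227 × 1.375 = 2412.4688 kcal/day.
With stress factor 1.25: 2412.4688 × 1.25 = 3015.5859 kcal/day.
Protein energy = 20% × 3015.5859 = 603.1172 kcal.
Protein = 603.1172 ÷ 4 kcal/g = 150.7793 g.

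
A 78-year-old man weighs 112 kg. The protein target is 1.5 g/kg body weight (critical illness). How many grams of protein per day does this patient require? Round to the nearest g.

168 g/day

Protein = 1.5 g/kg × 112 kg = 168 g/day.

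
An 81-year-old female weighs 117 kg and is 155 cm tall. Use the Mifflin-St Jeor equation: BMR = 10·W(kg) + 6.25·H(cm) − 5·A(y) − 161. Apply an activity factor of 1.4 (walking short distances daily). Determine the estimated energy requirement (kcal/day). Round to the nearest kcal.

Mifflin-St Jeor (female): BMR = 10(117) + 6.25(155) − 5(81) − 161 = 1170 + 968.75 − 405 − 161 = 1572.75 kcal/day.
TEE = BMR × activity factor = 1572.75 × 1.4 = 2201.85 kcal/day.

2202 kcal/day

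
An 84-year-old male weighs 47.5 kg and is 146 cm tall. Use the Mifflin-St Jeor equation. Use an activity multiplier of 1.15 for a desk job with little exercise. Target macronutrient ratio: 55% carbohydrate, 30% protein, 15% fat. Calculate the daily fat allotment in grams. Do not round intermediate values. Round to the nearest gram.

Mifflin-St Jeor (male): BMR = 10(47.5) + 6.25(146) − 5(84) + 5 = 475 + 912.5 − 420 + 5 = 972.5 kcal/day.
TEE = 972.5 × 1.15 = 1118.375 kcal/day.
Fat energy = 15% × 1118.375 = 167.7563 kcal.
Fat = 167.7563 ÷ 9 kcal/g = 18.6396 g.

19 g/day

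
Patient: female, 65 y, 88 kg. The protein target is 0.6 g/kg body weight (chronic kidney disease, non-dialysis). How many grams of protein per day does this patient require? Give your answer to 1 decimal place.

Protein = 0.6 g/kg × 88 kg = 52.8 g/day.

52.8 g/day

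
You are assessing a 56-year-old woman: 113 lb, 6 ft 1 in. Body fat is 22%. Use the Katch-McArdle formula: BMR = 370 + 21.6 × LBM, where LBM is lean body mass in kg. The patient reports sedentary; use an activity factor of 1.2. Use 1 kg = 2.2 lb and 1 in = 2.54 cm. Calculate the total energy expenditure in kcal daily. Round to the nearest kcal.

1482 kcal daily

Convert to metric: weight = 113 ÷ 2.2 = 51.3636 kg; height = (6×12 + 1) × 2.54 = 73 × 2.54 = 185.42 cm.
LBM = 51.3636 × (1 − 0.22) = 40.0636 kg. Katch-McArdle: BMR = 370 + 21.6 × 40.0636 = 1235.3745 kcal/day.
TEE = BMR × activity factor = 1235.3745 × 1.2 = 1482.4495 kcal/day.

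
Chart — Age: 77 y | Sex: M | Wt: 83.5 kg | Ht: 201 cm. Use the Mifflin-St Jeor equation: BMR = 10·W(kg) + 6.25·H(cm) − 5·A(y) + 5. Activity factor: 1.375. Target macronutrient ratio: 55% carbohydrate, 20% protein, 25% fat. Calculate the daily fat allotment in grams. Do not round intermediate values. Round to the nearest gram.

65 g/day

Mifflin-St Jeor (male): BMR = 10(83.5) + 6.25(201) − 5(77) + 5 = 835 + 1256.25 − 385 + 5 = 1711.25 kcal/day.
TEE = 1711.25 × 1.375 = 2352.9688 kcal/day.
Fat energy = 25% × 2352.9688 = 588.2422 kcal.
Fat = 588.2422 ÷ 9 kcal/g = 65.3602 g.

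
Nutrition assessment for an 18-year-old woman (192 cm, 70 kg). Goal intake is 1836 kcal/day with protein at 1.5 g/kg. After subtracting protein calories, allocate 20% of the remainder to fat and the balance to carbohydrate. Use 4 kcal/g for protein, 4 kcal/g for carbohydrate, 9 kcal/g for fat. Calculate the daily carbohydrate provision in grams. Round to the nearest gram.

Protein = 1.5 × 70 = 105 g → 105 × 4 = 420 kcal.
Non-protein calories = 1836 − 420 = 1416 kcal.
Fat: 20% × 1416 = 283.2 kcal; carbohydrate: 1132.8 kcal.
Carbohydrate: 1132.8 kcal ÷ 4 kcal/g = 283.2 g.

283 g/day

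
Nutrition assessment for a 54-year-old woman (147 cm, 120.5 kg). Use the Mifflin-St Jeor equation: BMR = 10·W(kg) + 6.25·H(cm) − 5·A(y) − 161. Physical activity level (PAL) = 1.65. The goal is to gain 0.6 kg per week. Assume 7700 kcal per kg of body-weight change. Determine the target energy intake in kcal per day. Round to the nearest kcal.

Mifflin-St Jeor (female): BMR = 10(120.5) + 6.25(147) − 5(54) − 161 = 1205 + 918.75 − 270 − 161 = 1692.75 kcal/day.
TEE = 1692.75 × 1.65 = 2793.0375 kcal/day.
Required daily surplus = 0.6 × 7700 ÷ 7 = 660 kcal/day.
Target intake = 2793.0375 + 660 = 3453.0375 kcal/day.

3453 kcal per day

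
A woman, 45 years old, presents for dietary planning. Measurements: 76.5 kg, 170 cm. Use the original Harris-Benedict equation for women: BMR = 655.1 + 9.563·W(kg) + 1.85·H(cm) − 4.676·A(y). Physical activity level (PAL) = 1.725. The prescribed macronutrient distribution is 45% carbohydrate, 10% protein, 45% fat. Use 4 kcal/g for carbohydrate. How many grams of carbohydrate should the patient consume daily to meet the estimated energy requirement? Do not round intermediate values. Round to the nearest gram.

Harris-Benedict: BMR = 655.1 + 9.563(76.5) + 1.85(170) − 4.676(45) = 1490.7495 kcal/day.
TEE = 1490.7495 × 1.725 = 2571.5429 kcal/day.
Carbohydrate energy = 45% × 2571.5429 = 1157.1943 kcal.
Carbohydrate = 1157.1943 ÷ 4 kcal/g = 289.2986 g.

289 g/day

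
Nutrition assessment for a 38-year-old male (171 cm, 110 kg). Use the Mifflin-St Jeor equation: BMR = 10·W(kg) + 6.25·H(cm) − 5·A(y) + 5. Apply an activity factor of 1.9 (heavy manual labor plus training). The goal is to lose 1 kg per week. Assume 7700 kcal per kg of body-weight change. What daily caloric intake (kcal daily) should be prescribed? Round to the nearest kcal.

2669 kcal daily

Mifflin-St Jeor (male): BMR = 10(110) + 6.25(171) − 5(38) + 5 = 1100 + 1068.75 − 190 + 5 = 1983.75 kcal/day.
TEE = 1983.75 × 1.9 = 3769.125 kcal/day.
Required daily deficit = 1 × 7700 ÷ 7 = 1100 kcal/day.
Target intake = 3769.125 − 1100 = 2669.125 kcal/day.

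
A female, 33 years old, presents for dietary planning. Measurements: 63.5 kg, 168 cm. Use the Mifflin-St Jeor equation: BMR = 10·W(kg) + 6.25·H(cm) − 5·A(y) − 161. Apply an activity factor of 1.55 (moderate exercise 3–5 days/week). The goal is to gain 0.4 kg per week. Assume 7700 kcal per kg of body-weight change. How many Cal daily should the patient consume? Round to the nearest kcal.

Mifflin-St Jeor (female): BMR = 10(63.5) + 6.25(168) − 5(33) − 161 = 635 + 1050 − 165 − 161 = 1359 kcal/day.
TEE = 1359 × 1.55 = 2106.45 kcal/day.
Required daily surplus = 0.4 × 7700 ÷ 7 = 440 kcal/day.
Target intake = 2106.45 + 440 = 2546.45 kcal/day.

2546 Cal daily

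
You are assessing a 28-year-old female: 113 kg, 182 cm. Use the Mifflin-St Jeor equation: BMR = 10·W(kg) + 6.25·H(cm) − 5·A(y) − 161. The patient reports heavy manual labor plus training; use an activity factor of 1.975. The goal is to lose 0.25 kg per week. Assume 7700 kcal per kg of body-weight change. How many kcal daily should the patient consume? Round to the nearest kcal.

Mifflin-St Jeor (female): BMR = 10(113) + 6.25(182) − 5(28) − 161 = 1130 + 1137.5 − 140 − 161 = 1966.5 kcal/day.
TEE = 1966.5 × 1.975 = 3883.8375 kcal/day.
Required daily deficit = 0.25 × 7700 ÷ 7 = 275 kcal/day.
Target intake = 3883.8375 − 275 = 3608.8375 kcal/day.

3609 kcal daily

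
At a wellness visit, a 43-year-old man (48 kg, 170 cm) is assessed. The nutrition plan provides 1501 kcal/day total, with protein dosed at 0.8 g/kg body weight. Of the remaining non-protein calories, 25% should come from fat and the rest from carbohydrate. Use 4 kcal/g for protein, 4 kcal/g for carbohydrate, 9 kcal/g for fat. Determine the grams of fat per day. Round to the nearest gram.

37 g/day

Protein = 0.8 × 48 = 38.4 g → 38.4 × 4 = 153.6 kcal.
Non-protein calories = 1501 − 153.6 = 1347.4 kcal.
Fat: 25% × 1347.4 = 336.85 kcal; carbohydrate: 1010.55 kcal.
Fat: 336.85 kcal ÷ 9 kcal/g = 37.4278 g.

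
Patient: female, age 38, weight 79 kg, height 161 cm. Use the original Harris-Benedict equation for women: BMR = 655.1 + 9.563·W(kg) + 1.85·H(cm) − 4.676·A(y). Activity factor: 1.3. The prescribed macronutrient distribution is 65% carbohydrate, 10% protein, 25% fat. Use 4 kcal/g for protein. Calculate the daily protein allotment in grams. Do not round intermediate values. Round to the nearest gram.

50 g/day

Harris-Benedict: BMR = 655.1 + 9.563(79) + 1.85(161) − 4.676(38) = 1530.739 kcal/day.
TEE = 1530.739 × 1.3 = 1989.9607 kcal/day.
Protein energy = 10% × 1989.9607 = 198.9961 kcal.
Protein = 198.9961 ÷ 4 kcal/g = 49.749 g.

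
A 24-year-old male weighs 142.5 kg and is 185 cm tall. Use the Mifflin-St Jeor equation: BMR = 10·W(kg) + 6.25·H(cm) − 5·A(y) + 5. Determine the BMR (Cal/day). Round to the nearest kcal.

2466 Cal/day

Mifflin-St Jeor (male): BMR = 10(142.5) + 6.25(185) − 5(24) + 5 = 1425 + 1156.25 − 120 + 5 = 2466.25 kcal/day.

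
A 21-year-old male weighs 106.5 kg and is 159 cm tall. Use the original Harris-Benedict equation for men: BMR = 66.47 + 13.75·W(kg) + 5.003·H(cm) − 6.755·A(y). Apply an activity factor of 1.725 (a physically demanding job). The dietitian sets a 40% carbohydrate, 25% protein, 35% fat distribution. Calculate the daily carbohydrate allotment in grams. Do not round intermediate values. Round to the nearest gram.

Harris-Benedict: BMR = 66.47 + 13.75(106.5) + 5.003(159) − 6.755(21) = 2184.467 kcal/day.
TEE = 2184.467 × 1.725 = 3768.2056 kcal/day.
Carbohydrate energy = 40% × 3768.2056 = 1507.2822 kcal.
Carbohydrate = 1507.2822 ÷ 4 kcal/g = 376.8206 g.

377 g/day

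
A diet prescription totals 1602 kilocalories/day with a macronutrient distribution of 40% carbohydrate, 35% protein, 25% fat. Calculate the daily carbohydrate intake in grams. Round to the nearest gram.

160 g/day

Carbohydrate energy = 40% × 1602 = 640.8 kcal.
At 4 kcal/g: 640.8 ÷ 4 = 160.2 g.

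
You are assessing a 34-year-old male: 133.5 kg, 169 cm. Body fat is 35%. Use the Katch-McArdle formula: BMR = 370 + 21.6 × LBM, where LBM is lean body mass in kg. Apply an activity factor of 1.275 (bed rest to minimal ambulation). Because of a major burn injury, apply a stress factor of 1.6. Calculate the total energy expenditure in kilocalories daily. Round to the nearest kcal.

4578 kilocalories daily

LBM = 133.5 × (1 − 0.35) = 86.775 kg. Katch-McArdle: BMR = 370 + 21.6 × 86.775 = 2244.34 kcal/day.
TEE = BMR × activity factor = 2244.34 × 1.275 = 2861.5335 kcal/day.
Apply stress factor: 2861.5335 × 1.6 = 4578.4536 kcal/day.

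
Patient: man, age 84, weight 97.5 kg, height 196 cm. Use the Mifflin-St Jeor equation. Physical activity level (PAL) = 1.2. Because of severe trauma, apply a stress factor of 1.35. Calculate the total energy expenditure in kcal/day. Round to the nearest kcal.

Mifflin-St Jeor (male): BMR = 10(97.5) + 6.25(196) − 5(84) + 5 = 975 + 1225 − 420 + 5 = 1785 kcal/day.
TEE = BMR × activity factor = 1785 × 1.2 = 2142 kcal/day.
Apply stress factor: 2142 × 1.35 = 2891.7 kcal/day.

2892 kcal/day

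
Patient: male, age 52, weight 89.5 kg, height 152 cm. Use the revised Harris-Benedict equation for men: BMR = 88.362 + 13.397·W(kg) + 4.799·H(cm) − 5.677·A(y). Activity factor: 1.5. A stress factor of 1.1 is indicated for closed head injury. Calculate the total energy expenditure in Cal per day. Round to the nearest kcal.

2841 Cal per day

Harris-Benedict: BMR = 88.362 + 13.397(89.5) + 4.799(152) − 5.677(52) = 1721.6375 kcal/day.
TEE = BMR × activity factor = 1721.6375 × 1.5 = 2582.4563 kcal/day.
Apply stress factor: 2582.4563 × 1.1 = 2840.7019 kcal/day.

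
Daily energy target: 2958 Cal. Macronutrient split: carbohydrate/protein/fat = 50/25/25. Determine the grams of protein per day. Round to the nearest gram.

Protein energy = 25% × 2958 = 739.5 kcal.
At 4 kcal/g: 739.5 ÷ 4 = 184.875 g.

185 g/day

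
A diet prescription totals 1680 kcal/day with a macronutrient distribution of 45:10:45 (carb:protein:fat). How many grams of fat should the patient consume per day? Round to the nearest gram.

84 g/day

Fat energy = 45% × 1680 = 756 kcal.
At 9 kcal/g: 756 ÷ 9 = 84 g.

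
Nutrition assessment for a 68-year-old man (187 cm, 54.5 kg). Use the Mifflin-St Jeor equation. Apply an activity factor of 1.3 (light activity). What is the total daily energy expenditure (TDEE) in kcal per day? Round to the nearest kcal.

Mifflin-St Jeor (male): BMR = 10(54.5) + 6.25(187) − 5(68) + 5 = 545 + 1168.75 − 340 + 5 = 1378.75 kcal/day.
TEE = BMR × activity factor = 1378.75 × 1.3 = 1792.375 kcal/day.

1792 kcal per day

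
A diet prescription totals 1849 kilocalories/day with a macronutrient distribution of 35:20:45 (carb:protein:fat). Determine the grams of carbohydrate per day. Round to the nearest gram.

162 g/day

Carbohydrate energy = 35% × 1849 = 647.15 kcal.
At 4 kcal/g: 647.15 ÷ 4 = 161.7875 g.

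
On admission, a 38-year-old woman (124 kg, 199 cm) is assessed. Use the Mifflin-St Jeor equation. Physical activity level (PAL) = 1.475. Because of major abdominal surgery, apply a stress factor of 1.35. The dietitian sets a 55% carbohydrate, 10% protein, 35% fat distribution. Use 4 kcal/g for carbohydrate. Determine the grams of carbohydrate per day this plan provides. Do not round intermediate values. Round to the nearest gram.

Mifflin-St Jeor (female): BMR = 10(124) + 6.25(199) − 5(38) − 161 = 1240 + 1243.75 − 190 − 161 = 2132.75 kcal/day.
TEE = 2132.75 × 1.475 = 3145.8063 kcal/day.
With stress factor 1.35: 3145.8063 × 1.35 = 4246.8384 kcal/day.
Carbohydrate energy = 55% × 4246.8384 = 2335.7611 kcal.
Carbohydrate = 2335.7611 ÷ 4 kcal/g = 583.9403 g.

584 g/day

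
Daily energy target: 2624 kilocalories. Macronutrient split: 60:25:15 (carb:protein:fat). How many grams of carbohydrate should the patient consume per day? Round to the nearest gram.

394 g/day

Carbohydrate energy = 60% × 2624 = 1574.4 kcal.
At 4 kcal/g: 1574.4 ÷ 4 = 393.6 g.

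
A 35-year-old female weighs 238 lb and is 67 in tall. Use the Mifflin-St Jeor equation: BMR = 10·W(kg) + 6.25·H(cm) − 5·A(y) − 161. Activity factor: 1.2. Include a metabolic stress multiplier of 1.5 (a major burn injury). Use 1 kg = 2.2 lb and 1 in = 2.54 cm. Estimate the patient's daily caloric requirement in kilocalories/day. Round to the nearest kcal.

3257 kilocalories/day

Convert to metric: weight = 238 ÷ 2.2 = 108.1818 kg; height = 67 × 2.54 = 170.18 cm.
Mifflin-St Jeor (female): BMR = 10(108.1818) + 6.25(170.18) − 5(35) − 161 = 1081.8182 + 1063.625 − 175 − 161 = 1809.4432 kcal/day.
TEE = BMR × activity factor = 1809.4432 × 1.2 = 2171.3318 kcal/day.
Apply stress factor: 2171.3318 × 1.5 = 3256.9977 kcal/day.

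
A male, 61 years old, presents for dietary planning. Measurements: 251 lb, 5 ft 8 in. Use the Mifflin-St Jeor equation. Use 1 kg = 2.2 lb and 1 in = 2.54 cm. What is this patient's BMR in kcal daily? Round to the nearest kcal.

1920 kcal daily

Convert to metric: weight = 251 ÷ 2.2 = 114.0909 kg; height = (5×12 + 8) × 2.54 = 68 × 2.54 = 172.72 cm.
Mifflin-St Jeor (male): BMR = 10(114.0909) + 6.25(172.72) − 5(61) + 5 = 1140.9091 + 1079.5 − 305 + 5 = 1920.4091 kcal/day.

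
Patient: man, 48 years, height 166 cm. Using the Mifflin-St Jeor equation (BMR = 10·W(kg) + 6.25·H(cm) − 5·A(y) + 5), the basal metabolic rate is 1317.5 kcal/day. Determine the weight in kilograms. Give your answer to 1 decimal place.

1317.5 = 10·W + 6.25(166) − 5(48) + 5
10·W = 1317.5 − 802.5 = 515, so W = 51.5 kg.

51.5 kg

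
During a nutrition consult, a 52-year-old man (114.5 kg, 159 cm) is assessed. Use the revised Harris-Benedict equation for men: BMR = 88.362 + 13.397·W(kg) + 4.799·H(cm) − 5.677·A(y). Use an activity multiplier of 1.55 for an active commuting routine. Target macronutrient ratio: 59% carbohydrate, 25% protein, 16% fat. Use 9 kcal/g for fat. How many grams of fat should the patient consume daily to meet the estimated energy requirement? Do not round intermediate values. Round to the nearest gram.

58 g/day

Harris-Benedict: BMR = 88.362 + 13.397(114.5) + 4.799(159) − 5.677(52) = 2090.1555 kcal/day.
TEE = 2090.1555 × 1.55 = 3239.741 kcal/day.
Fat energy = 16% × 3239.741 = 518.3586 kcal.
Fat = 518.3586 ÷ 9 kcal/g = 57.5954 g.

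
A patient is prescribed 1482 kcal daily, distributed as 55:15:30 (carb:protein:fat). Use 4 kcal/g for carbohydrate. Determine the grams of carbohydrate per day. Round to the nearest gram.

204 g/day

Carbohydrate energy = 55% × 1482 = 815.1 kcal.
At 4 kcal/g: 815.1 ÷ 4 = 203.775 g.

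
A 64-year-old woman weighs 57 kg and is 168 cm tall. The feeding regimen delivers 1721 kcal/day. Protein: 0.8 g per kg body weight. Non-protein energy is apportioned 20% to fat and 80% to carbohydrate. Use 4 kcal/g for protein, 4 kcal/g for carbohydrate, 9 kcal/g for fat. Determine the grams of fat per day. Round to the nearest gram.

34 g/day

Protein = 0.8 × 57 = 45.6 g → 45.6 × 4 = 182.4 kcal.
Non-protein calories = 1721 − 182.4 = 1538.6 kcal.
Fat: 20% × 1538.6 = 307.72 kcal; carbohydrate: 1230.88 kcal.
Fat: 307.72 kcal ÷ 9 kcal/g = 34.1911 g.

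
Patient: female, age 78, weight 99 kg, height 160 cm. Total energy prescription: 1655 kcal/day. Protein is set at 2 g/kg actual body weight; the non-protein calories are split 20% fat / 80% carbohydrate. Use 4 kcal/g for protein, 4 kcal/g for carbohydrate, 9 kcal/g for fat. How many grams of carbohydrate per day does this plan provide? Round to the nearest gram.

Protein = 2 × 99 = 198 g → 198 × 4 = 792 kcal.
Non-protein calories = 1655 − 792 = 863 kcal.
Fat: 20% × 863 = 172.6 kcal; carbohydrate: 690.4 kcal.
Carbohydrate: 690.4 kcal ÷ 4 kcal/g = 172.6 g.

173 g/day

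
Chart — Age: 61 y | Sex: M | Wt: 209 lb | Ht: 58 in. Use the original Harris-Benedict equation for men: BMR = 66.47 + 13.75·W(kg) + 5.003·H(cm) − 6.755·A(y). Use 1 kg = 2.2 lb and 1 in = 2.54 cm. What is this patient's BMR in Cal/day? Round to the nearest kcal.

1698 Cal/day

Convert to metric: weight = 209 ÷ 2.2 = 95 kg; height = 58 × 2.54 = 147.32 cm.
Harris-Benedict: BMR = 66.47 + 13.75(95) + 5.003(147.32) − 6.755(61) = 1697.707 kcal/day.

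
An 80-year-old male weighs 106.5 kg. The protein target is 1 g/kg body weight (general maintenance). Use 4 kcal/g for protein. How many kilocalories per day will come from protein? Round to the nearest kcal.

426 kcal/day

Protein = 1 g/kg × 106.5 kg = 106.5 g/day.
Protein energy = 106.5 g × 4 kcal/g = 426 kcal/day.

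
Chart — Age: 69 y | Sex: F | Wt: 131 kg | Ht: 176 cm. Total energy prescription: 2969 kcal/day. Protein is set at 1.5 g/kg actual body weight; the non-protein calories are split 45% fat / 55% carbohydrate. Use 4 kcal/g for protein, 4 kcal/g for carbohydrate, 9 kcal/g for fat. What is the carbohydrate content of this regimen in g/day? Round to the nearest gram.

Protein = 1.5 × 131 = 196.5 g → 196.5 × 4 = 786 kcal.
Non-protein calories = 2969 − 786 = 2183 kcal.
Fat: 45% × 2183 = 982.35 kcal; carbohydrate: 1200.65 kcal.
Carbohydrate: 1200.65 kcal ÷ 4 kcal/g = 300.1625 g.

300 g/day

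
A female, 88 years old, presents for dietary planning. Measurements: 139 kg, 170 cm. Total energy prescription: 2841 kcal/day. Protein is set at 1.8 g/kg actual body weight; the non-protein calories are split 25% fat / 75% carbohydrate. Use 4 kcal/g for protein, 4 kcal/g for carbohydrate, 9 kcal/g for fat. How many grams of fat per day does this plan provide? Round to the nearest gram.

51 g/day

Protein = 1.8 × 139 = 250.2 g → 250.2 × 4 = 1000.8 kcal.
Non-protein calories = 2841 − 1000.8 = 1840.2 kcal.
Fat: 25% × 1840.2 = 460.05 kcal; carbohydrate: 1380.15 kcal.
Fat: 460.05 kcal ÷ 9 kcal/g = 51.1167 g.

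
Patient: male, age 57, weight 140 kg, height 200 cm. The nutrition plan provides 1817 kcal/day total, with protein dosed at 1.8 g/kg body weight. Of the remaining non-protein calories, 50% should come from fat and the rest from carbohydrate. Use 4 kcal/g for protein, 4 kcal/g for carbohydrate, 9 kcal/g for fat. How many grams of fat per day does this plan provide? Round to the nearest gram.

Protein = 1.8 × 140 = 252 g → 252 × 4 = 1008 kcal.
Non-protein calories = 1817 − 1008 = 809 kcal.
Fat: 50% × 809 = 404.5 kcal; carbohydrate: 404.5 kcal.
Fat: 404.5 kcal ÷ 9 kcal/g = 44.9444 g.

45 g/day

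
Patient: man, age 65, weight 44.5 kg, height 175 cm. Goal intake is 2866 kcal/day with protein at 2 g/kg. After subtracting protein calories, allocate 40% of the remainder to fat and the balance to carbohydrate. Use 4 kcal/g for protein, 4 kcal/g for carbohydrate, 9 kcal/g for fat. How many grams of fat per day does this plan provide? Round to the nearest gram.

Protein = 2 × 44.5 = 89 g → 89 × 4 = 356 kcal.
Non-protein calories = 2866 − 356 = 2510 kcal.
Fat: 40% × 2510 = 1004 kcal; carbohydrate: 1506 kcal.
Fat: 1004 kcal ÷ 9 kcal/g = 111.5556 g.

112 g/day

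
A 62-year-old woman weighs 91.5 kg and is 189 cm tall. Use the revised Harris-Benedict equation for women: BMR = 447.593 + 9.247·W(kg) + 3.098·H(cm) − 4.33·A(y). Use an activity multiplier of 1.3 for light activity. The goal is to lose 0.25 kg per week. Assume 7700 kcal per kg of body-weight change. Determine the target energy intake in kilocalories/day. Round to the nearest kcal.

Harris-Benedict: BMR = 447.593 + 9.247(91.5) + 3.098(189) − 4.33(62) = 1610.7555 kcal/day.
TEE = 1610.7555 × 1.3 = 2093.9822 kcal/day.
Required daily deficit = 0.25 × 7700 ÷ 7 = 275 kcal/day.
Target intake = 2093.9822 − 275 = 1818.9822 kcal/day.

1819 kilocalories/day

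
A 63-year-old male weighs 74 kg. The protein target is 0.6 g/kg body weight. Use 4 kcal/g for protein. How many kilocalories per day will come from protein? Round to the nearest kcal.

Protein = 0.6 g/kg × 74 kg = 44.4 g/day.
Protein energy = 44.4 g × 4 kcal/g = 177.6 kcal/day.

178 kcal/day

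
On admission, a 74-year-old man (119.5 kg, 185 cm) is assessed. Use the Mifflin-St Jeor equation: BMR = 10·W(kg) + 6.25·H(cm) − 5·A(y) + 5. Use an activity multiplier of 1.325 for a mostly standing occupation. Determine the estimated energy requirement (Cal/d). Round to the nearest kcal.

2632 Cal/d

Mifflin-St Jeor (male): BMR = 10(119.5) + 6.25(185) − 5(74) + 5 = 1195 + 1156.25 − 370 + 5 = 1986.25 kcal/day.
TEE = BMR × activity factor = 1986.25 × 1.325 = 2631.7813 kcal/day.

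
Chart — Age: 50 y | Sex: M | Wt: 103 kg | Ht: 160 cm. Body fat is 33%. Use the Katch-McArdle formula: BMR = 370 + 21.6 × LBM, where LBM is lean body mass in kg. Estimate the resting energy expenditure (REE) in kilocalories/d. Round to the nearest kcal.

1861 kilocalories/d

LBM = 103 × (1 − 0.33) = 69.01 kg. Katch-McArdle: BMR = 370 + 21.6 × 69.01 = 1860.616 kcal/day.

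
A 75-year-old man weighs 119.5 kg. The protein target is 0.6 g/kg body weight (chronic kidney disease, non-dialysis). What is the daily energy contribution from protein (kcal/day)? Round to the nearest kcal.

Protein = 0.6 g/kg × 119.5 kg = 71.7 g/day.
Protein energy = 71.7 g × 4 kcal/g = 286.8 kcal/day.

287 kcal/day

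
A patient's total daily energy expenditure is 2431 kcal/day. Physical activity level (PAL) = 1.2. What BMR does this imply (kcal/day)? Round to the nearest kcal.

BMR = TEE ÷ activity factor = 2431 ÷ 1.2 = 2025.8333 kcal/day.

2026 kcal/day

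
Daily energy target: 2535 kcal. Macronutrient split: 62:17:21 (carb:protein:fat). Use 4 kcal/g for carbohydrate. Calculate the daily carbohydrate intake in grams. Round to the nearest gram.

393 g/day

Carbohydrate energy = 62% × 2535 = 1571.7 kcal.
At 4 kcal/g: 1571.7 ÷ 4 = 392.925 g.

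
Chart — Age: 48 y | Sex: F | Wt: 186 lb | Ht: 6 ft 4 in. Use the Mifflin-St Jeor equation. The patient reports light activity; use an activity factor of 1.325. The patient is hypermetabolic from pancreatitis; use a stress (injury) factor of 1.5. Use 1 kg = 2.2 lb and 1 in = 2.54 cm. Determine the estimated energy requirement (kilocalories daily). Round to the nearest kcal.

Convert to metric: weight = 186 ÷ 2.2 = 84.5455 kg; height = (6×12 + 4) × 2.54 = 76 × 2.54 = 193.04 cm.
Mifflin-St Jeor (female): BMR = 10(84.5455) + 6.25(193.04) − 5(48) − 161 = 845.4545 + 1206.5 − 240 − 161 = 1650.9545 kcal/day.
TEE = BMR × activity factor = 1650.9545 × 1.325 = 2187.5148 kcal/day.
Apply stress factor: 2187.5148 × 1.5 = 3281.2722 kcal/day.

3281 kilocalories daily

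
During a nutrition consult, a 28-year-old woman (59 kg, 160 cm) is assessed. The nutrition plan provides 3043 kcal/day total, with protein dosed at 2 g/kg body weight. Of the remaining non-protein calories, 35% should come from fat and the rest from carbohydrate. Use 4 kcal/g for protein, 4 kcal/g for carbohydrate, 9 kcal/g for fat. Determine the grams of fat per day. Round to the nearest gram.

100 g/day

Protein = 2 × 59 = 118 g → 118 × 4 = 472 kcal.
Non-protein calories = 3043 − 472 = 2571 kcal.
Fat: 35% × 2571 = 899.85 kcal; carbohydrate: 1671.15 kcal.
Fat: 899.85 kcal ÷ 9 kcal/g = 99.9833 g.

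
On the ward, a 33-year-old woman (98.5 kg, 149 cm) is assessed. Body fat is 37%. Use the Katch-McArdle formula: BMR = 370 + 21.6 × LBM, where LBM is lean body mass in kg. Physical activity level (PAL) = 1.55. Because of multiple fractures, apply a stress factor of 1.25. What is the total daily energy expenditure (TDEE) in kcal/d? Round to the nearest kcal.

3314 kcal/d

LBM = 98.5 × (1 − 0.37) = 62.055 kg. Katch-McArdle: BMR = 370 + 21.6 × 62.055 = 1710.388 kcal/day.
TEE = BMR × activity factor = 1710.388 × 1.55 = 2651.1014 kcal/day.
Apply stress factor: 2651.1014 × 1.25 = 3313.8768 kcal/day.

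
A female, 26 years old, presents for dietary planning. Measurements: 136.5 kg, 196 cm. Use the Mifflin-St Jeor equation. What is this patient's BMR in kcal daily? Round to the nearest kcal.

2299 kcal daily

Mifflin-St Jeor (female): BMR = 10(136.5) + 6.25(196) − 5(26) − 161 = 1365 + 1225 − 130 − 161 = 2299 kcal/day.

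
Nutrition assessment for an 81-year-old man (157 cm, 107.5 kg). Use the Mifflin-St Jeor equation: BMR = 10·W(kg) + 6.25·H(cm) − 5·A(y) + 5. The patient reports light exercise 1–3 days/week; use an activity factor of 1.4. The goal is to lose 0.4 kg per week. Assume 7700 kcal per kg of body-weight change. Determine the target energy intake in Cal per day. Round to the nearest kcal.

Mifflin-St Jeor (male): BMR = 10(107.5) + 6.25(157) − 5(81) + 5 = 1075 + 981.25 − 405 + 5 = 1656.25 kcal/day.
TEE = 1656.25 × 1.4 = 2318.75 kcal/day.
Required daily deficit = 0.4 × 7700 ÷ 7 = 440 kcal/day.
Target intake = 2318.75 − 440 = 1878.75 kcal/day.

1879 Cal per day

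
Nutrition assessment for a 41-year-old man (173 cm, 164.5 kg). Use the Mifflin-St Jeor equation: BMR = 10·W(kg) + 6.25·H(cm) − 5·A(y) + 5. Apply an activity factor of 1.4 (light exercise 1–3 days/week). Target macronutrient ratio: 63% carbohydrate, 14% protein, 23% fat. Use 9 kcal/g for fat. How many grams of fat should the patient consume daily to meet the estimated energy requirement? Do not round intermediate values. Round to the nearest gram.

Mifflin-St Jeor (male): BMR = 10(164.5) + 6.25(173) − 5(41) + 5 = 1645 + 1081.25 − 205 + 5 = 2526.25 kcal/day.
TEE = 2526.25 × 1.4 = 3536.75 kcal/day.
Fat energy = 23% × 3536.75 = 813.4525 kcal.
Fat = 813.4525 ÷ 9 kcal/g = 90.3836 g.

90 g/day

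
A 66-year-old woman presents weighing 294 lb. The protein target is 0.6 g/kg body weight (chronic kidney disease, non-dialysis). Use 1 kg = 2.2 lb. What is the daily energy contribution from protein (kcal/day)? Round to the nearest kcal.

321 kcal/day

Weight in kg = 294 ÷ 2.2 = 133.6364 kg.
Protein = 0.6 g/kg × 133.6364 kg = 80.1818 g/day.
Protein energy = 80.1818 g × 4 kcal/g = 320.7273 kcal/day.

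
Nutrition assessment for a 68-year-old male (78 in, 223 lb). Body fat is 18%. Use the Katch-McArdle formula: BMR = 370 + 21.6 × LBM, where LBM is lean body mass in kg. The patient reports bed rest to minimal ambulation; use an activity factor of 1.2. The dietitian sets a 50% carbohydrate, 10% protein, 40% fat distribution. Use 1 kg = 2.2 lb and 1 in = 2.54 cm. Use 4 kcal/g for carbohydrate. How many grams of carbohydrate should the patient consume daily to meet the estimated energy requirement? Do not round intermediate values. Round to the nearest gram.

325 g/day

Convert to metric: weight = 223 ÷ 2.2 = 101.3636 kg; height = 78 × 2.54 = 198.12 cm.
LBM = 101.3636 × (1 − 0.18) = 83.1182 kg. Katch-McArdle: BMR = 370 + 21.6 × 83.1182 = 2165.3527 kcal/day.
TEE = 2165.3527 × 1.2 = 2598.4233 kcal/day.
Carbohydrate energy = 50% × 2598.4233 = 1299.2116 kcal.
Carbohydrate = 1299.2116 ÷ 4 kcal/g = 324.8029 g.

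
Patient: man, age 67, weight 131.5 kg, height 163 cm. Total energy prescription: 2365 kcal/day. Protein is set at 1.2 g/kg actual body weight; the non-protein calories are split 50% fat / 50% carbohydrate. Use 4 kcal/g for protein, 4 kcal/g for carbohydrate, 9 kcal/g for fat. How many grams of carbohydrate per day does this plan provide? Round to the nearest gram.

Protein = 1.2 × 131.5 = 157.8 g → 157.8 × 4 = 631.2 kcal.
Non-protein calories = 2365 − 631.2 = 1733.8 kcal.
Fat: 50% × 1733.8 = 866.9 kcal; carbohydrate: 866.9 kcal.
Carbohydrate: 866.9 kcal ÷ 4 kcal/g = 216.725 g.

217 g/day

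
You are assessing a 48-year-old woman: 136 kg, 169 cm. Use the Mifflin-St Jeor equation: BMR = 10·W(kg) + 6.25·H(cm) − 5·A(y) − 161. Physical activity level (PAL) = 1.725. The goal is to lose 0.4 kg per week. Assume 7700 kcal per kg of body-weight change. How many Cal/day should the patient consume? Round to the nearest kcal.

Mifflin-St Jeor (female): BMR = 10(136) + 6.25(169) − 5(48) − 161 = 1360 + 1056.25 − 240 − 161 = 2015.25 kcal/day.
TEE = 2015.25 × 1.725 = 3476.3063 kcal/day.
Required daily deficit = 0.4 × 7700 ÷ 7 = 440 kcal/day.
Target intake = 3476.3063 − 440 = 3036.3063 kcal/day.

3036 Cal/day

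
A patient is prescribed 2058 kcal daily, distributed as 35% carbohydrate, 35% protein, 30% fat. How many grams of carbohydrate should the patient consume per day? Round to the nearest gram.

180 g/day

Carbohydrate energy = 35% × 2058 = 720.3 kcal.
At 4 kcal/g: 720.3 ÷ 4 = 180.075 g.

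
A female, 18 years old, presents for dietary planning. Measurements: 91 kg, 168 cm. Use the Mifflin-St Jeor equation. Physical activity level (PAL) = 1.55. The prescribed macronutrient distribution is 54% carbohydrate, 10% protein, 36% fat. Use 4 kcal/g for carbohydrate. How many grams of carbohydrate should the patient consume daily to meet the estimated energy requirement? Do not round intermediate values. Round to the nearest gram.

Mifflin-St Jeor (female): BMR = 10(91) + 6.25(168) − 5(18) − 161 = 910 + 1050 − 90 − 161 = 1709 kcal/day.
TEE = 1709 × 1.55 = 2648.95 kcal/day.
Carbohydrate energy = 54% × 2648.95 = 1430.433 kcal.
Carbohydrate = 1430.433 ÷ 4 kcal/g = 357.6083 g.

358 g/day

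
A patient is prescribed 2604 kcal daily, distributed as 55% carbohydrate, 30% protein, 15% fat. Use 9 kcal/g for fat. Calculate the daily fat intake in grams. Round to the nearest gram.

Fat energy = 15% × 2604 = 390.6 kcal.
At 9 kcal/g: 390.6 ÷ 9 = 43.4 g.

43 g/day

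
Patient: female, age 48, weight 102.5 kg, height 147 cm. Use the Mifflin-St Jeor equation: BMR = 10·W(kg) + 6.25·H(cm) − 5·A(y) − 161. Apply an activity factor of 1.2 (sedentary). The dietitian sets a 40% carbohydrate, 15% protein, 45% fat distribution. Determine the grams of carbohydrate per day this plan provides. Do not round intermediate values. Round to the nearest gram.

Mifflin-St Jeor (female): BMR = 10(102.5) + 6.25(147) − 5(48) − 161 = 1025 + 918.75 − 240 − 161 = 1542.75 kcal/day.
TEE = 1542.75 × 1.2 = 1851.3 kcal/day.
Carbohydrate energy = 40% × 1851.3 = 740.52 kcal.
Carbohydrate = 740.52 ÷ 4 kcal/g = 185.13 g.

185 g/day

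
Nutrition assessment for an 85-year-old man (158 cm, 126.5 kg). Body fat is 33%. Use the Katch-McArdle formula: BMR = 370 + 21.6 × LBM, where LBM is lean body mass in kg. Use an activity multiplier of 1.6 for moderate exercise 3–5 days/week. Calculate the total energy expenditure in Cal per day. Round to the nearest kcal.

LBM = 126.5 × (1 − 0.33) = 84.755 kg. Katch-McArdle: BMR = 370 + 21.6 × 84.755 = 2200.708 kcal/day.
TEE = BMR × activity factor = 2200.708 × 1.6 = 3521.1328 kcal/day.

3521 Cal per day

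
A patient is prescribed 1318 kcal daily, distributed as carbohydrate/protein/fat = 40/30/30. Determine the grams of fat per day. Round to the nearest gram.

44 g/day

Fat energy = 30% × 1318 = 395.4 kcal.
At 9 kcal/g: 395.4 ÷ 9 = 43.9333 g.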